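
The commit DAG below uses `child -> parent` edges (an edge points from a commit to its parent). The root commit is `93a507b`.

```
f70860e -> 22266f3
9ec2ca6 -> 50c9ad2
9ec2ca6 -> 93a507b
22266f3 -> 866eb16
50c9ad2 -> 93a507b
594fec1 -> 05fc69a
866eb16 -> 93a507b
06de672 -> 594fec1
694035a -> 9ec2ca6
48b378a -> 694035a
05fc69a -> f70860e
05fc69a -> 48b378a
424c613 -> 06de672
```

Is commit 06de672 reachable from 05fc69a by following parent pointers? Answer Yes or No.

No

Ancestors of 05fc69a: {05fc69a, 22266f3, 48b378a, 50c9ad2, 694035a, 866eb16, 93a507b, 9ec2ca6, f70860e}.
06de672 is not in that set, so it is not an ancestor of 05fc69a.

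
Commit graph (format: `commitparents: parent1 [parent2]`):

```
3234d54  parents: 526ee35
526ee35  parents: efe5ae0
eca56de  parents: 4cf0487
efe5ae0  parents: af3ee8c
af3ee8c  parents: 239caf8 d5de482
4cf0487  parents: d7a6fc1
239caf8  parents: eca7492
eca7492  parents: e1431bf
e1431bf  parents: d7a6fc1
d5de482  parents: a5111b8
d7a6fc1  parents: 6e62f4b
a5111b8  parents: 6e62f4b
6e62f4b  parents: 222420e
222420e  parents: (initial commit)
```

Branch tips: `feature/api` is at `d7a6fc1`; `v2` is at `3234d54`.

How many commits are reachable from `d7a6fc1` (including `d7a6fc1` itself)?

Walking parent pointers from d7a6fc1: reachable set = {222420e, 6e62f4b, d7a6fc1}.
That is 3 commits.

3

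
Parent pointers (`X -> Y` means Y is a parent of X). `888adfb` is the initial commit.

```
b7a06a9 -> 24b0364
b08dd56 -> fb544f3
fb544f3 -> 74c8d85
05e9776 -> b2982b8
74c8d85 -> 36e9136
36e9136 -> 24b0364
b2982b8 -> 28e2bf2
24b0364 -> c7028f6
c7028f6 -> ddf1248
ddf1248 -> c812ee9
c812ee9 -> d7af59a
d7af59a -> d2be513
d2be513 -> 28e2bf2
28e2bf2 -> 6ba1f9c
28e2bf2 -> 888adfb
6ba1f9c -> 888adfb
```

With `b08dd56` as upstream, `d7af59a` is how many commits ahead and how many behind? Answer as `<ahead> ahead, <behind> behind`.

Reachable from d7af59a: {28e2bf2, 6ba1f9c, 888adfb, d2be513, d7af59a}.
Reachable from b08dd56: {24b0364, 28e2bf2, 36e9136, 6ba1f9c, 74c8d85, 888adfb, b08dd56, c7028f6, c812ee9, d2be513, d7af59a, ddf1248, fb544f3}.
Only in d7af59a's history (ahead): {} — 0.
Only in b08dd56's history (behind): {24b0364, 36e9136, 74c8d85, b08dd56, c7028f6, c812ee9, ddf1248, fb544f3} — 8.

0 ahead, 8 behind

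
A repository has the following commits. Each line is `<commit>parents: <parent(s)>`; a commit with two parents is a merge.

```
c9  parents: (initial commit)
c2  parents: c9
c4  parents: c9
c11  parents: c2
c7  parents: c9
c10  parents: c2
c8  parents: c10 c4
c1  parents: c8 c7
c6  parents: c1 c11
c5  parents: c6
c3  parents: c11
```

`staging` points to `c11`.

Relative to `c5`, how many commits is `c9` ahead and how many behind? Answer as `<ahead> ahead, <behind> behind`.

Reachable from c9: {c9}.
Reachable from c5: {c1, c10, c11, c2, c4, c5, c6, c7, c8, c9}.
Only in c9's history (ahead): {} — 0.
Only in c5's history (behind): {c1, c10, c11, c2, c4, c5, c6, c7, c8} — 9.

0 ahead, 9 behind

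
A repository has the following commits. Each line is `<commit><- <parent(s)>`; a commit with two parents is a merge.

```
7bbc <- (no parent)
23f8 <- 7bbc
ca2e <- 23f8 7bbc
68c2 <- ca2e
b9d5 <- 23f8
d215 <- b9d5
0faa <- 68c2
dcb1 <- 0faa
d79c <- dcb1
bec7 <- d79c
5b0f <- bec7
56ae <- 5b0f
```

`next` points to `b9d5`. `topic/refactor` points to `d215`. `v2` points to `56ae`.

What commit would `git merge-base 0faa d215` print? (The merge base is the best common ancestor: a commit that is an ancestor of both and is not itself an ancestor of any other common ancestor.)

Ancestors of 0faa: {0faa, 23f8, 68c2, 7bbc, ca2e}.
Ancestors of d215: {23f8, 7bbc, b9d5, d215}.
Common ancestors: {23f8, 7bbc}.
Among these, 23f8 is not an ancestor of any other common ancestor — it is the merge base.

23f8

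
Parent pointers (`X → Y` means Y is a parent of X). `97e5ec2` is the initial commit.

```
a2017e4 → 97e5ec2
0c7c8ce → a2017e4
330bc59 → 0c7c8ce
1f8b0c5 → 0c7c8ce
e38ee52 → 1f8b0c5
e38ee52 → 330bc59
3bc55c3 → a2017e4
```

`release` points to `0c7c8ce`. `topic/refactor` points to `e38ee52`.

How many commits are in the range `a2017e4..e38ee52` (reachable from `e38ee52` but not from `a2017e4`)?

Reachable from e38ee52: {0c7c8ce, 1f8b0c5, 330bc59, 97e5ec2, a2017e4, e38ee52}.
Reachable from a2017e4: {97e5ec2, a2017e4}.
In e38ee52's history but not a2017e4's: {0c7c8ce, 1f8b0c5, 330bc59, e38ee52} — 4 commits.

4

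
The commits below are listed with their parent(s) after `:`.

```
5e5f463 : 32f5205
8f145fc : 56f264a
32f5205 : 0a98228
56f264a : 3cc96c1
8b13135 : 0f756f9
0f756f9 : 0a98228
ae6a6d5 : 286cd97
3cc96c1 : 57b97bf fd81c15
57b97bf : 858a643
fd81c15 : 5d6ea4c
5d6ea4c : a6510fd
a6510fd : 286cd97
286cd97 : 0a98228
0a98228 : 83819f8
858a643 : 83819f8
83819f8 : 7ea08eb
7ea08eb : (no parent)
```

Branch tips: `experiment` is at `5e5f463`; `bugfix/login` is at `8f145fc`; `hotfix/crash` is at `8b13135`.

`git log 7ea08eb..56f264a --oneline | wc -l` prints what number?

Reachable from 56f264a: {0a98228, 286cd97, 3cc96c1, 56f264a, 57b97bf, 5d6ea4c, 7ea08eb, 83819f8, 858a643, a6510fd, fd81c15}.
Reachable from 7ea08eb: {7ea08eb}.
In 56f264a's history but not 7ea08eb's: {0a98228, 286cd97, 3cc96c1, 56f264a, 57b97bf, 5d6ea4c, 83819f8, 858a643, a6510fd, fd81c15} — 10 commits.

10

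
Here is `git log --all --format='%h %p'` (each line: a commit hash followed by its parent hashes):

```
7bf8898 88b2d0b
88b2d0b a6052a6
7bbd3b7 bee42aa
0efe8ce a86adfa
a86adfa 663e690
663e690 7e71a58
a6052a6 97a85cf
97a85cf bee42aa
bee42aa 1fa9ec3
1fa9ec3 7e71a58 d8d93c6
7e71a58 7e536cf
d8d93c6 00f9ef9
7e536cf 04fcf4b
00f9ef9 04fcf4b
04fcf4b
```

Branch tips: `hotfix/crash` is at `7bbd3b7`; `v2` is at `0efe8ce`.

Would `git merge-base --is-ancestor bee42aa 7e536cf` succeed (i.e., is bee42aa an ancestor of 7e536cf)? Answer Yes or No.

No

Ancestors of 7e536cf: {04fcf4b, 7e536cf}.
bee42aa is not in that set, so it is not an ancestor of 7e536cf.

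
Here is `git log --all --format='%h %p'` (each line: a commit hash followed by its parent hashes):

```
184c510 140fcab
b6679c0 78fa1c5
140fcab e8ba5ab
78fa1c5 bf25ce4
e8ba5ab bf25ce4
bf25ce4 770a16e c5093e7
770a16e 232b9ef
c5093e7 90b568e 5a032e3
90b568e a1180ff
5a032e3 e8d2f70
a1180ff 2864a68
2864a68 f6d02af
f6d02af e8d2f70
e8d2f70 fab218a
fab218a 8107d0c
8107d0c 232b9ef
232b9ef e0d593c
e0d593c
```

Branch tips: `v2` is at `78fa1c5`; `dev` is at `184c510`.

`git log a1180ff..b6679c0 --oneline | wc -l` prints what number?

7

Reachable from b6679c0: {232b9ef, 2864a68, 5a032e3, 770a16e, 78fa1c5, 8107d0c, 90b568e, a1180ff, b6679c0, bf25ce4, c5093e7, e0d593c, e8d2f70, f6d02af, fab218a}.
Reachable from a1180ff: {232b9ef, 2864a68, 8107d0c, a1180ff, e0d593c, e8d2f70, f6d02af, fab218a}.
In b6679c0's history but not a1180ff's: {5a032e3, 770a16e, 78fa1c5, 90b568e, b6679c0, bf25ce4, c5093e7} — 7 commits.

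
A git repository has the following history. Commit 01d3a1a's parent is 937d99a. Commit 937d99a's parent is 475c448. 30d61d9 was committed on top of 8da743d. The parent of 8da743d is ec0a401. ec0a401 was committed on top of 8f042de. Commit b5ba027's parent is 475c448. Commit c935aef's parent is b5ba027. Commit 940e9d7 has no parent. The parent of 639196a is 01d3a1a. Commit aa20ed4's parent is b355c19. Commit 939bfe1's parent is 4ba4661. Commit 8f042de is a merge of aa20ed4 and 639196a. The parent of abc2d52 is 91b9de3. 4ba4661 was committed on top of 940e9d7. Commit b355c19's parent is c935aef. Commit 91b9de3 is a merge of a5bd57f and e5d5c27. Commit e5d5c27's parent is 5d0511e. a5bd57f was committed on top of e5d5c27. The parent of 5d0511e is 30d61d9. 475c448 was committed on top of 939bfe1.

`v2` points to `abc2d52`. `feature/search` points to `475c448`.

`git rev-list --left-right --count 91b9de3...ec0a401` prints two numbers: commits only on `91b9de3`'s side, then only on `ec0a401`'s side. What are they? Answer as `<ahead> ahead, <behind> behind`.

Reachable from 91b9de3: {01d3a1a, 30d61d9, 475c448, 4ba4661, 5d0511e, 639196a, 8da743d, 8f042de, 91b9de3, 937d99a, 939bfe1, 940e9d7, a5bd57f, aa20ed4, b355c19, b5ba027, c935aef, e5d5c27, ec0a401}.
Reachable from ec0a401: {01d3a1a, 475c448, 4ba4661, 639196a, 8f042de, 937d99a, 939bfe1, 940e9d7, aa20ed4, b355c19, b5ba027, c935aef, ec0a401}.
Only in 91b9de3's history (ahead): {30d61d9, 5d0511e, 8da743d, 91b9de3, a5bd57f, e5d5c27} — 6.
Only in ec0a401's history (behind): {} — 0.

6 ahead, 0 behind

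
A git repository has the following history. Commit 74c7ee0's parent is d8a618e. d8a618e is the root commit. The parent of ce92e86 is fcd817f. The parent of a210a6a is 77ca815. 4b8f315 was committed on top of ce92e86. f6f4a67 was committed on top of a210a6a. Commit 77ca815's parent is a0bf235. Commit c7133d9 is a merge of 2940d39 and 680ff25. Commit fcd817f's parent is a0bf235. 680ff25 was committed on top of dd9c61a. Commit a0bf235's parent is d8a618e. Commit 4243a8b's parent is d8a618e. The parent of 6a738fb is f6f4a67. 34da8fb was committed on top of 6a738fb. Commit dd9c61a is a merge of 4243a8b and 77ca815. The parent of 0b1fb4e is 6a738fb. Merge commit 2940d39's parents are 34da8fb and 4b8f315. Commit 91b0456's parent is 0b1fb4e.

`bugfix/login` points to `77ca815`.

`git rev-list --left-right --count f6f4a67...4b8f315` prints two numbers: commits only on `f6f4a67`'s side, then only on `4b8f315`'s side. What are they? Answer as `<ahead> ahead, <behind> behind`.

3 ahead, 3 behind

Reachable from f6f4a67: {77ca815, a0bf235, a210a6a, d8a618e, f6f4a67}.
Reachable from 4b8f315: {4b8f315, a0bf235, ce92e86, d8a618e, fcd817f}.
Only in f6f4a67's history (ahead): {77ca815, a210a6a, f6f4a67} — 3.
Only in 4b8f315's history (behind): {4b8f315, ce92e86, fcd817f} — 3.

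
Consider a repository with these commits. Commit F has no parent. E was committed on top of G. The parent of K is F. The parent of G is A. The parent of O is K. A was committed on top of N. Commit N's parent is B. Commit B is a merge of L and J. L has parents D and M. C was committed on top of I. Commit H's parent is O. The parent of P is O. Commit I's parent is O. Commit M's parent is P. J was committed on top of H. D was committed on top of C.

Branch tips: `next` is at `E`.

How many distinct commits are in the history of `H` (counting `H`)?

4

Walking parent pointers from H: reachable set = {F, H, K, O}.
That is 4 commits.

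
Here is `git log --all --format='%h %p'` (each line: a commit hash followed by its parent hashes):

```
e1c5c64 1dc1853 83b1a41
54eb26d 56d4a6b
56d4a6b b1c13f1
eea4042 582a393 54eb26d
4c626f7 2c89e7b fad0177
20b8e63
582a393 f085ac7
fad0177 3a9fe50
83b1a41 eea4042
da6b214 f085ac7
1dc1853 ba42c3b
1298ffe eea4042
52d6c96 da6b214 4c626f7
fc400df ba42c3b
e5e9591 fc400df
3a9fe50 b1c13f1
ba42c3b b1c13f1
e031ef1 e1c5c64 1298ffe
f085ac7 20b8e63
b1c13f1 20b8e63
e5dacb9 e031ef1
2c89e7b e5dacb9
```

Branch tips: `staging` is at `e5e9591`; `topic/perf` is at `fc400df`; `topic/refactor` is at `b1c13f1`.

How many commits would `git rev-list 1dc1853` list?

Walking parent pointers from 1dc1853: reachable set = {1dc1853, 20b8e63, b1c13f1, ba42c3b}.
That is 4 commits.

4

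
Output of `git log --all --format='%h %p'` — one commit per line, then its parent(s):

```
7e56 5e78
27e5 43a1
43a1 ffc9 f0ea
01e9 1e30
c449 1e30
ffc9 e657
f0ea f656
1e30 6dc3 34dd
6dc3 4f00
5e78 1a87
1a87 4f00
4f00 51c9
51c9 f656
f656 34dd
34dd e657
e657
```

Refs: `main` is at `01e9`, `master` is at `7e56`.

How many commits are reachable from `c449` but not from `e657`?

Reachable from c449: {1e30, 34dd, 4f00, 51c9, 6dc3, c449, e657, f656}.
Reachable from e657: {e657}.
In c449's history but not e657's: {1e30, 34dd, 4f00, 51c9, 6dc3, c449, f656} — 7 commits.

7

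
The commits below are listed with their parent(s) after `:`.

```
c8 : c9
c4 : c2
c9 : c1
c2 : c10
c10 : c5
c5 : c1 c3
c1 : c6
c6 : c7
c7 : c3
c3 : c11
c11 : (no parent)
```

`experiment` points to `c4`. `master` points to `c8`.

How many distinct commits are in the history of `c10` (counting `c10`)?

Walking parent pointers from c10: reachable set = {c1, c10, c11, c3, c5, c6, c7}.
That is 7 commits.

7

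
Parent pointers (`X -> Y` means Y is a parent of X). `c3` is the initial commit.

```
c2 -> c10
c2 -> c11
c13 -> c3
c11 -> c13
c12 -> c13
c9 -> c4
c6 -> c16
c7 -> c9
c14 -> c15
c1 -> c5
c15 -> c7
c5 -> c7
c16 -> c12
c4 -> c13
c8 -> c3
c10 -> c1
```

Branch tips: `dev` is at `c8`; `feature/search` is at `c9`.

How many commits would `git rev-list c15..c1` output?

Reachable from c1: {c1, c13, c3, c4, c5, c7, c9}.
Reachable from c15: {c13, c15, c3, c4, c7, c9}.
In c1's history but not c15's: {c1, c5} — 2 commits.

2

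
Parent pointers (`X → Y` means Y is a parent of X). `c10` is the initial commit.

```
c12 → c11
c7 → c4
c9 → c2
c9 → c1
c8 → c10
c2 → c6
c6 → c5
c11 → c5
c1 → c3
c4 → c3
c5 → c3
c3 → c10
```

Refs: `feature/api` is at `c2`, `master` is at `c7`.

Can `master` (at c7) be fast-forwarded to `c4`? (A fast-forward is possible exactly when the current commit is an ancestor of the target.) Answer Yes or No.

No

A fast-forward from c7 to c4 is possible iff c7 is an ancestor of c4.
Ancestors of c4: {c10, c3, c4}.
c7 is not among them, so fast-forward is not possible.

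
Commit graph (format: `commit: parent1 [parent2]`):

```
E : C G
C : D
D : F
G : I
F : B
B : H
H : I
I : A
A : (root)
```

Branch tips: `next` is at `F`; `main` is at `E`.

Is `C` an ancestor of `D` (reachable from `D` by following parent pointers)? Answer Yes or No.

Ancestors of D: {A, B, D, F, H, I}.
C is not in that set, so it is not an ancestor of D.

No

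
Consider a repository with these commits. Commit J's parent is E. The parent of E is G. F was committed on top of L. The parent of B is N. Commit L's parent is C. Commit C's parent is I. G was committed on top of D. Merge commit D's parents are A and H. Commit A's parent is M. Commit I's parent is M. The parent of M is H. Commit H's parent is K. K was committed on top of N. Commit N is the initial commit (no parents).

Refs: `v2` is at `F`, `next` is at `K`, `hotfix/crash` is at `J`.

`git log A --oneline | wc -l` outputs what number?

5

Walking parent pointers from A: reachable set = {A, H, K, M, N}.
That is 5 commits.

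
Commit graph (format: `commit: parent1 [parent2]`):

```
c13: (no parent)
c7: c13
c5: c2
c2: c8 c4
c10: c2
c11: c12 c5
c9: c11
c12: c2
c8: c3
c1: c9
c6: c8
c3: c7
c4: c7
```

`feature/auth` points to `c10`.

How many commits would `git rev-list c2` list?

6

Walking parent pointers from c2: reachable set = {c13, c2, c3, c4, c7, c8}.
That is 6 commits.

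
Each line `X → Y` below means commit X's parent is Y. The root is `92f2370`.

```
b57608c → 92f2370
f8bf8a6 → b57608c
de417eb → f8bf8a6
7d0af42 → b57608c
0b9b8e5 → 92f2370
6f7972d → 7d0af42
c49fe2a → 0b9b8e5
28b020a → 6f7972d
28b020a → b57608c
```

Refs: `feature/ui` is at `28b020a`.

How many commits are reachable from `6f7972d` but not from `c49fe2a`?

3

Reachable from 6f7972d: {6f7972d, 7d0af42, 92f2370, b57608c}.
Reachable from c49fe2a: {0b9b8e5, 92f2370, c49fe2a}.
In 6f7972d's history but not c49fe2a's: {6f7972d, 7d0af42, b57608c} — 3 commits.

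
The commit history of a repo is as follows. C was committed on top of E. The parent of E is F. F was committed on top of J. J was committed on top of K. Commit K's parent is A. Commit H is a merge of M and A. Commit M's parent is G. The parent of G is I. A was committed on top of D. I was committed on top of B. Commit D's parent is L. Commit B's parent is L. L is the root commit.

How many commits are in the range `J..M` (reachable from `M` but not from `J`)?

Reachable from M: {B, G, I, L, M}.
Reachable from J: {A, D, J, K, L}.
In M's history but not J's: {B, G, I, M} — 4 commits.

4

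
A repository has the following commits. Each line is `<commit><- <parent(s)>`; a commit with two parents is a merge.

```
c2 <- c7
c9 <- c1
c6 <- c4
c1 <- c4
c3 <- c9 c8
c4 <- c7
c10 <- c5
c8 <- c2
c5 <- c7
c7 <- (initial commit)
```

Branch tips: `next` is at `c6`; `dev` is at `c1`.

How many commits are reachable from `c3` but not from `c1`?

4

Reachable from c3: {c1, c2, c3, c4, c7, c8, c9}.
Reachable from c1: {c1, c4, c7}.
In c3's history but not c1's: {c2, c3, c8, c9} — 4 commits.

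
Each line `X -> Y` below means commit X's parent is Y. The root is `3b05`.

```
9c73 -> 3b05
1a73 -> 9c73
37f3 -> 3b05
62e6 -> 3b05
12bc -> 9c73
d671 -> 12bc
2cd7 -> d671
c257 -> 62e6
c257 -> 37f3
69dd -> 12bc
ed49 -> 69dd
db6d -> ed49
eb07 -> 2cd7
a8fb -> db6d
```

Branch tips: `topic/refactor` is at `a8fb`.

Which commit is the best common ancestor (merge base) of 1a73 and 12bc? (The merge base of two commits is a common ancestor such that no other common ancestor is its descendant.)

Ancestors of 1a73: {1a73, 3b05, 9c73}.
Ancestors of 12bc: {12bc, 3b05, 9c73}.
Common ancestors: {3b05, 9c73}.
Among these, 9c73 is not an ancestor of any other common ancestor — it is the merge base.

9c73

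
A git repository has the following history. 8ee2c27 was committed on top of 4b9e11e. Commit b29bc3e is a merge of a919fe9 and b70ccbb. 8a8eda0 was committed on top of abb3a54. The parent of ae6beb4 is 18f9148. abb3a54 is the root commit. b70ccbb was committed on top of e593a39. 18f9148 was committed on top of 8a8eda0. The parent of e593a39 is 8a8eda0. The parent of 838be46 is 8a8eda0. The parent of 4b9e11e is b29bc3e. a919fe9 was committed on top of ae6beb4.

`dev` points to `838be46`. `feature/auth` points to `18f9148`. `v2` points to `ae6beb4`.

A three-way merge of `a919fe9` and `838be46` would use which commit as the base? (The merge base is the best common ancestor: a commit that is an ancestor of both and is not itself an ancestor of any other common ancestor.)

Ancestors of a919fe9: {18f9148, 8a8eda0, a919fe9, abb3a54, ae6beb4}.
Ancestors of 838be46: {838be46, 8a8eda0, abb3a54}.
Common ancestors: {8a8eda0, abb3a54}.
Among these, 8a8eda0 is not an ancestor of any other common ancestor — it is the merge base.

8a8eda0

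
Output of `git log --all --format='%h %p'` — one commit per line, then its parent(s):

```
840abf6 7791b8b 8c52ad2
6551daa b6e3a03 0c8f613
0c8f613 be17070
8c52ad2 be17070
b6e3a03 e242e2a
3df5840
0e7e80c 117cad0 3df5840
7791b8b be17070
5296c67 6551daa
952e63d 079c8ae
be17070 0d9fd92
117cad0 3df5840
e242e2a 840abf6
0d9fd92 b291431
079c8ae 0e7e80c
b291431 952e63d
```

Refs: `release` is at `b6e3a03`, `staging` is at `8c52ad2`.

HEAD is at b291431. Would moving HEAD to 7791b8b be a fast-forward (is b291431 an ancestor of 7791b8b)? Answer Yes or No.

A fast-forward from b291431 to 7791b8b is possible iff b291431 is an ancestor of 7791b8b.
Ancestors of 7791b8b: {079c8ae, 0d9fd92, 0e7e80c, 117cad0, 3df5840, 7791b8b, 952e63d, b291431, be17070}.
b291431 is among them, so fast-forward is possible.

Yes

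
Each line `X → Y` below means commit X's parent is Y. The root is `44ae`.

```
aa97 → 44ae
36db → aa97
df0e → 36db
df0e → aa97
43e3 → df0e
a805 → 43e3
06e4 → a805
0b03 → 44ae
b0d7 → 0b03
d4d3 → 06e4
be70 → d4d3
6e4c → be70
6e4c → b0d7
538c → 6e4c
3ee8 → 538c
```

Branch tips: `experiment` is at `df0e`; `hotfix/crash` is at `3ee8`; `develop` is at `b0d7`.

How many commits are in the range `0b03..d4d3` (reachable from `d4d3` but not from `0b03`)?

7

Reachable from d4d3: {06e4, 36db, 43e3, 44ae, a805, aa97, d4d3, df0e}.
Reachable from 0b03: {0b03, 44ae}.
In d4d3's history but not 0b03's: {06e4, 36db, 43e3, a805, aa97, d4d3, df0e} — 7 commits.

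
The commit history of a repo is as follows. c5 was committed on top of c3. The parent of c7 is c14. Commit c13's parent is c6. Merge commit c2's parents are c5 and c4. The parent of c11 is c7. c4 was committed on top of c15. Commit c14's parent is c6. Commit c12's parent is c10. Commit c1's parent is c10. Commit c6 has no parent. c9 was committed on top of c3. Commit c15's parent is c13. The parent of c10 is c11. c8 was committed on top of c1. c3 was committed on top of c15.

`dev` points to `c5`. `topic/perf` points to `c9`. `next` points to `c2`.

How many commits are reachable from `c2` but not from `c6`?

6

Reachable from c2: {c13, c15, c2, c3, c4, c5, c6}.
Reachable from c6: {c6}.
In c2's history but not c6's: {c13, c15, c2, c3, c4, c5} — 6 commits.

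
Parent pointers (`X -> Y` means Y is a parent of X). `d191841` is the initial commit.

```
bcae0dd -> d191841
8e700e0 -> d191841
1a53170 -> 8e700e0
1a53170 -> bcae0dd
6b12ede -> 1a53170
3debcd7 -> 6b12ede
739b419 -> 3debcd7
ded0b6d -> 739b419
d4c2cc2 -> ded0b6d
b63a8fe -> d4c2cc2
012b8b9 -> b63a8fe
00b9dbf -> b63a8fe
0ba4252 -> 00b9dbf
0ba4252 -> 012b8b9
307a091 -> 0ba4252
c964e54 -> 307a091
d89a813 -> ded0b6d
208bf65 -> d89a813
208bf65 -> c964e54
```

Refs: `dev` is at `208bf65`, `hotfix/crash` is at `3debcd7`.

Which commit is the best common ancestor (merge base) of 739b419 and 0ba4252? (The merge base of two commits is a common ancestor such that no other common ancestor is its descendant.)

739b419

Ancestors of 739b419: {1a53170, 3debcd7, 6b12ede, 739b419, 8e700e0, bcae0dd, d191841}.
Ancestors of 0ba4252: {00b9dbf, 012b8b9, 0ba4252, 1a53170, 3debcd7, 6b12ede, 739b419, 8e700e0, b63a8fe, bcae0dd, d191841, d4c2cc2, ded0b6d}.
Common ancestors: {1a53170, 3debcd7, 6b12ede, 739b419, 8e700e0, bcae0dd, d191841}.
Among these, 739b419 is not an ancestor of any other common ancestor — it is the merge base.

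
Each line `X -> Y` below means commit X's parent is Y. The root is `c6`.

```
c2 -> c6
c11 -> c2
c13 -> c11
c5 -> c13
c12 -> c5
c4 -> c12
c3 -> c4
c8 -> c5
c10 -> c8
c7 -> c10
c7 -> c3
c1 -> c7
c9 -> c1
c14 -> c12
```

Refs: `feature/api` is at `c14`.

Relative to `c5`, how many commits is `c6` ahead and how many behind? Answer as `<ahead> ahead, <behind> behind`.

Reachable from c6: {c6}.
Reachable from c5: {c11, c13, c2, c5, c6}.
Only in c6's history (ahead): {} — 0.
Only in c5's history (behind): {c11, c13, c2, c5} — 4.

0 ahead, 4 behind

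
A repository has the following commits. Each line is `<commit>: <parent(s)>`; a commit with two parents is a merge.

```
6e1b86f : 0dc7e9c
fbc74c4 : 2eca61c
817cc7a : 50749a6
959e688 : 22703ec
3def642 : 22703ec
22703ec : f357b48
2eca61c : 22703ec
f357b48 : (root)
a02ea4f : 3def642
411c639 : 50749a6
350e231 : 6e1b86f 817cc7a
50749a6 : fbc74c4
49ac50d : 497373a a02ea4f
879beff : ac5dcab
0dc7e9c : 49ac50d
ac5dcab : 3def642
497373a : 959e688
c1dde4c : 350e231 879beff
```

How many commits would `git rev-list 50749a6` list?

Walking parent pointers from 50749a6: reachable set = {22703ec, 2eca61c, 50749a6, f357b48, fbc74c4}.
That is 5 commits.

5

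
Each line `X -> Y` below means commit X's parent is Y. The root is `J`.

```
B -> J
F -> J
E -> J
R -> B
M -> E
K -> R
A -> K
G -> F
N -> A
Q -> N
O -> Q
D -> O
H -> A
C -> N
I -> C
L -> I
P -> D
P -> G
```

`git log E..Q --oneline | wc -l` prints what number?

6

Reachable from Q: {A, B, J, K, N, Q, R}.
Reachable from E: {E, J}.
In Q's history but not E's: {A, B, K, N, Q, R} — 6 commits.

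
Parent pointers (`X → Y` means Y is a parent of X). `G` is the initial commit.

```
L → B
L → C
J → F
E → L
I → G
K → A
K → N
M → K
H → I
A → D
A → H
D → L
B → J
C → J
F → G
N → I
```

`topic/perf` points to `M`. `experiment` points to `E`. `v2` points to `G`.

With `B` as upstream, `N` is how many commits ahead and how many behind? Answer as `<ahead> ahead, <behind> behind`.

Reachable from N: {G, I, N}.
Reachable from B: {B, F, G, J}.
Only in N's history (ahead): {I, N} — 2.
Only in B's history (behind): {B, F, J} — 3.

2 ahead, 3 behind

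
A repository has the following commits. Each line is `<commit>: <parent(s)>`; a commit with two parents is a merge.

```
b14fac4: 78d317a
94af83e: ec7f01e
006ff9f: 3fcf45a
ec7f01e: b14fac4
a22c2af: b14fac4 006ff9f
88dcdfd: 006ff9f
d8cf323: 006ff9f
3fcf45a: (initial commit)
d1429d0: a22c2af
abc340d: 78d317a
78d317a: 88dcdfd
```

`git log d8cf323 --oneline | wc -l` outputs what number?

Walking parent pointers from d8cf323: reachable set = {006ff9f, 3fcf45a, d8cf323}.
That is 3 commits.

3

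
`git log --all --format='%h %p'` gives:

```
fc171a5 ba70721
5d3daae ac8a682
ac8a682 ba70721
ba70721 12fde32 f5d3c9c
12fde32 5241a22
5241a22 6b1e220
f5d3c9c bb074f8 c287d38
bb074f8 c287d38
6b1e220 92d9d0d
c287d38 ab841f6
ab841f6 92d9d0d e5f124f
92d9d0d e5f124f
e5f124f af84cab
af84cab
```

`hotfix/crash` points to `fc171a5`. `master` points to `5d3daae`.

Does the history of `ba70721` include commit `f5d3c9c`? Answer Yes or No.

Yes

Ancestors of ba70721 (commits reachable by following parents): {12fde32, 5241a22, 6b1e220, 92d9d0d, ab841f6, af84cab, ba70721, bb074f8, c287d38, e5f124f, f5d3c9c}.
f5d3c9c is in that set, so it is an ancestor of ba70721.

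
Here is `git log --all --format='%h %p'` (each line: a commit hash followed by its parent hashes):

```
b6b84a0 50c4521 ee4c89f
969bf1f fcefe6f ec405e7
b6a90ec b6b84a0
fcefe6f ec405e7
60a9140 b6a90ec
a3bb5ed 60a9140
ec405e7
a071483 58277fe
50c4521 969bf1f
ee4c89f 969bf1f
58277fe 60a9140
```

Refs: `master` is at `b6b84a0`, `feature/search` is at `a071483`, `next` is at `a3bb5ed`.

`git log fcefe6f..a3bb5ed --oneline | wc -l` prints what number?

7

Reachable from a3bb5ed: {50c4521, 60a9140, 969bf1f, a3bb5ed, b6a90ec, b6b84a0, ec405e7, ee4c89f, fcefe6f}.
Reachable from fcefe6f: {ec405e7, fcefe6f}.
In a3bb5ed's history but not fcefe6f's: {50c4521, 60a9140, 969bf1f, a3bb5ed, b6a90ec, b6b84a0, ee4c89f} — 7 commits.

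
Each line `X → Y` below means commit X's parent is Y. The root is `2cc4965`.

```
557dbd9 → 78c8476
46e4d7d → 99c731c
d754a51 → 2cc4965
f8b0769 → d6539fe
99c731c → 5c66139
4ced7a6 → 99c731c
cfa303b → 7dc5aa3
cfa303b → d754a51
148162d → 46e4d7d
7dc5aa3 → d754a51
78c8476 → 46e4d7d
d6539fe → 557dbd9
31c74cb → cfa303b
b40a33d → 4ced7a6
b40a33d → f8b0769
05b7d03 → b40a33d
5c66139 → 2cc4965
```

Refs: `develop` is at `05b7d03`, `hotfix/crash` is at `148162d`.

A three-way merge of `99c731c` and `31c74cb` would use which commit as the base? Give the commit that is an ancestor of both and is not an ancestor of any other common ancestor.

2cc4965

Ancestors of 99c731c: {2cc4965, 5c66139, 99c731c}.
Ancestors of 31c74cb: {2cc4965, 31c74cb, 7dc5aa3, cfa303b, d754a51}.
Common ancestors: {2cc4965}.
The only common ancestor is 2cc4965, so it is the merge base.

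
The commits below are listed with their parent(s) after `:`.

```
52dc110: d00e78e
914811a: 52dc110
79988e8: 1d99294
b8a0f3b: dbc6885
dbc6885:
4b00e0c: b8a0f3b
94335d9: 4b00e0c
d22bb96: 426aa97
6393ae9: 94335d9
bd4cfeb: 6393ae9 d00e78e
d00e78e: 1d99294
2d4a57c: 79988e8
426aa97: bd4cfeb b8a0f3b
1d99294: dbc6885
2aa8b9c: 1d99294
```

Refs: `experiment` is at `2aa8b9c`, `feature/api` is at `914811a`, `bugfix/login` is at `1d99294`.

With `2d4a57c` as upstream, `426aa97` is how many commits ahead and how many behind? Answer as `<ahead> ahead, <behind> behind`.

7 ahead, 2 behind

Reachable from 426aa97: {1d99294, 426aa97, 4b00e0c, 6393ae9, 94335d9, b8a0f3b, bd4cfeb, d00e78e, dbc6885}.
Reachable from 2d4a57c: {1d99294, 2d4a57c, 79988e8, dbc6885}.
Only in 426aa97's history (ahead): {426aa97, 4b00e0c, 6393ae9, 94335d9, b8a0f3b, bd4cfeb, d00e78e} — 7.
Only in 2d4a57c's history (behind): {2d4a57c, 79988e8} — 2.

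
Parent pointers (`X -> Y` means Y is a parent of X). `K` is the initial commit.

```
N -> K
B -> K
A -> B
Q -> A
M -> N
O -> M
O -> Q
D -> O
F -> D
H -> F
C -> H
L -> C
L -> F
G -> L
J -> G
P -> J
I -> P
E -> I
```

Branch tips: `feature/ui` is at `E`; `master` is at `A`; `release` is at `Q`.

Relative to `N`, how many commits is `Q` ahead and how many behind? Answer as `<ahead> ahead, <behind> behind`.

Reachable from Q: {A, B, K, Q}.
Reachable from N: {K, N}.
Only in Q's history (ahead): {A, B, Q} — 3.
Only in N's history (behind): {N} — 1.

3 ahead, 1 behind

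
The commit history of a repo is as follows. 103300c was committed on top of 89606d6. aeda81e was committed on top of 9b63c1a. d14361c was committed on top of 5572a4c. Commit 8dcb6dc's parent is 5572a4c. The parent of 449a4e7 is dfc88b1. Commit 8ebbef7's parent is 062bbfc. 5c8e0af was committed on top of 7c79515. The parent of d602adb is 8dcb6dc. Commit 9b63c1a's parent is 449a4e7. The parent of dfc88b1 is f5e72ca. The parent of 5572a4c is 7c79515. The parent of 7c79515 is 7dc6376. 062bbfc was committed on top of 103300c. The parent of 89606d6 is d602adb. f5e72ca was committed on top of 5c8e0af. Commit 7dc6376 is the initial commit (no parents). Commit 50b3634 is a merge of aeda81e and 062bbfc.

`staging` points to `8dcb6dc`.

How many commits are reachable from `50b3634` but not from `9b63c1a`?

8

Reachable from 50b3634: {062bbfc, 103300c, 449a4e7, 50b3634, 5572a4c, 5c8e0af, 7c79515, 7dc6376, 89606d6, 8dcb6dc, 9b63c1a, aeda81e, d602adb, dfc88b1, f5e72ca}.
Reachable from 9b63c1a: {449a4e7, 5c8e0af, 7c79515, 7dc6376, 9b63c1a, dfc88b1, f5e72ca}.
In 50b3634's history but not 9b63c1a's: {062bbfc, 103300c, 50b3634, 5572a4c, 89606d6, 8dcb6dc, aeda81e, d602adb} — 8 commits.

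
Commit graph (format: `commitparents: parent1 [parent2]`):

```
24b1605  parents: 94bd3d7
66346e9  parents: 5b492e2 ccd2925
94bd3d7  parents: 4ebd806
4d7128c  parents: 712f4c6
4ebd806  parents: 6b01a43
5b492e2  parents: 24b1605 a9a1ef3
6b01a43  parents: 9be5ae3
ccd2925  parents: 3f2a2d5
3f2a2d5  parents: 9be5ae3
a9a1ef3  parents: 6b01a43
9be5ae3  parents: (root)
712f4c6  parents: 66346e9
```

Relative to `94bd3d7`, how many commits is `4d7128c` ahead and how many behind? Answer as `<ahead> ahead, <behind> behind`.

8 ahead, 0 behind

Reachable from 4d7128c: {24b1605, 3f2a2d5, 4d7128c, 4ebd806, 5b492e2, 66346e9, 6b01a43, 712f4c6, 94bd3d7, 9be5ae3, a9a1ef3, ccd2925}.
Reachable from 94bd3d7: {4ebd806, 6b01a43, 94bd3d7, 9be5ae3}.
Only in 4d7128c's history (ahead): {24b1605, 3f2a2d5, 4d7128c, 5b492e2, 66346e9, 712f4c6, a9a1ef3, ccd2925} — 8.
Only in 94bd3d7's history (behind): {} — 0.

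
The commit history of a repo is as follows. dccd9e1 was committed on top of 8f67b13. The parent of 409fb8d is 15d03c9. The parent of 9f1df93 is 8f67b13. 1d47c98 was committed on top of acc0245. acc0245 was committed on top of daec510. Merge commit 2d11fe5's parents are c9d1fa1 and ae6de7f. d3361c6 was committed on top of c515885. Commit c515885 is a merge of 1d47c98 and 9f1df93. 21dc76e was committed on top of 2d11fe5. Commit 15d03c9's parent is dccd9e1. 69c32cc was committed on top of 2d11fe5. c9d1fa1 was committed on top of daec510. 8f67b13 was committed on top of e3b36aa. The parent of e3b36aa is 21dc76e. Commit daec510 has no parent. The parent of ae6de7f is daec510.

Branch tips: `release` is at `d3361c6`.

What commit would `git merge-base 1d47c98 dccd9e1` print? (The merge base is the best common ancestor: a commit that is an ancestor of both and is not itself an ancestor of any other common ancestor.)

Ancestors of 1d47c98: {1d47c98, acc0245, daec510}.
Ancestors of dccd9e1: {21dc76e, 2d11fe5, 8f67b13, ae6de7f, c9d1fa1, daec510, dccd9e1, e3b36aa}.
Common ancestors: {daec510}.
The only common ancestor is daec510, so it is the merge base.

daec510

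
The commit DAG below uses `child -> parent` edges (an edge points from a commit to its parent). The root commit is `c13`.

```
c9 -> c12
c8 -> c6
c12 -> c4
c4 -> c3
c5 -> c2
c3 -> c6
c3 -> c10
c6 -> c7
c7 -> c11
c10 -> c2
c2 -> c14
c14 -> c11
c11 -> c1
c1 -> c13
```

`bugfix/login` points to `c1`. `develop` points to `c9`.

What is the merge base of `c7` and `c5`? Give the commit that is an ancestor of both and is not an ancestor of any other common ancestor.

c11

Ancestors of c7: {c1, c11, c13, c7}.
Ancestors of c5: {c1, c11, c13, c14, c2, c5}.
Common ancestors: {c1, c11, c13}.
Among these, c11 is not an ancestor of any other common ancestor — it is the merge base.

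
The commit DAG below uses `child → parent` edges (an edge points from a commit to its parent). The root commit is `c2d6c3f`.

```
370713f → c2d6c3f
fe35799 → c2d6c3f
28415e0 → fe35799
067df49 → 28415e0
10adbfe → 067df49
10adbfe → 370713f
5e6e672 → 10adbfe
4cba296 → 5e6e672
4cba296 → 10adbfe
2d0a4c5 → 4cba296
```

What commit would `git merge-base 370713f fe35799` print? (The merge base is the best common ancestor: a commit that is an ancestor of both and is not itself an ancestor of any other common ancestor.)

Ancestors of 370713f: {370713f, c2d6c3f}.
Ancestors of fe35799: {c2d6c3f, fe35799}.
Common ancestors: {c2d6c3f}.
The only common ancestor is c2d6c3f, so it is the merge base.

c2d6c3f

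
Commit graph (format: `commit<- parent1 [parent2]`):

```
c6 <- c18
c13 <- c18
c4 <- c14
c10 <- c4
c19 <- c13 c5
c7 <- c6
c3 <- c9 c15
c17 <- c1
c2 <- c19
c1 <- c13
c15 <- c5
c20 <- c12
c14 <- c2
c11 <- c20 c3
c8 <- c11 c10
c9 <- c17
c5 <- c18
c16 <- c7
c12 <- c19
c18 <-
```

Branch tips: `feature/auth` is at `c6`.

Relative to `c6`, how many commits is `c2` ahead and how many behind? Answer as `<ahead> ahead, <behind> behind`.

Reachable from c2: {c13, c18, c19, c2, c5}.
Reachable from c6: {c18, c6}.
Only in c2's history (ahead): {c13, c19, c2, c5} — 4.
Only in c6's history (behind): {c6} — 1.

4 ahead, 1 behind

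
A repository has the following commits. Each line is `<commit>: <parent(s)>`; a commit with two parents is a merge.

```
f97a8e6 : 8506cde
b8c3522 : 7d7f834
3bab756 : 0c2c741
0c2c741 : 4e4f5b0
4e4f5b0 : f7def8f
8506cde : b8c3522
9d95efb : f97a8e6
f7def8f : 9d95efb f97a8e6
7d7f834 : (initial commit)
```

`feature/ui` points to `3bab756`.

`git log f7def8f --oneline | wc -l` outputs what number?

6

Walking parent pointers from f7def8f: reachable set = {7d7f834, 8506cde, 9d95efb, b8c3522, f7def8f, f97a8e6}.
That is 6 commits.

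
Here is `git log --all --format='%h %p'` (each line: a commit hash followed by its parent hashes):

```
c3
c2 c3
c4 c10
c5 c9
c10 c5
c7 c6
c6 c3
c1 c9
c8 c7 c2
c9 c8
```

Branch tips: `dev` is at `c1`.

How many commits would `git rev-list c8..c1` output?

2

Reachable from c1: {c1, c2, c3, c6, c7, c8, c9}.
Reachable from c8: {c2, c3, c6, c7, c8}.
In c1's history but not c8's: {c1, c9} — 2 commits.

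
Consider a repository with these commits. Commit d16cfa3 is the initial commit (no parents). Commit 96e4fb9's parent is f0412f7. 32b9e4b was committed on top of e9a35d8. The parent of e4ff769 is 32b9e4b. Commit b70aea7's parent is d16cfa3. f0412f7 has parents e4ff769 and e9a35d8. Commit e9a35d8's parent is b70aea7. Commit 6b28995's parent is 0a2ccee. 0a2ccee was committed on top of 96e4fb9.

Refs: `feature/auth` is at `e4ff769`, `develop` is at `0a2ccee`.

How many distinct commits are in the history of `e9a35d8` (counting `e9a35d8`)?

3

Walking parent pointers from e9a35d8: reachable set = {b70aea7, d16cfa3, e9a35d8}.
That is 3 commits.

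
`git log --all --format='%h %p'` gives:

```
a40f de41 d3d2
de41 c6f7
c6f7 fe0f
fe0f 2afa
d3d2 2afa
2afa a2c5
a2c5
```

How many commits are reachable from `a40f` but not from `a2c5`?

Reachable from a40f: {2afa, a2c5, a40f, c6f7, d3d2, de41, fe0f}.
Reachable from a2c5: {a2c5}.
In a40f's history but not a2c5's: {2afa, a40f, c6f7, d3d2, de41, fe0f} — 6 commits.

6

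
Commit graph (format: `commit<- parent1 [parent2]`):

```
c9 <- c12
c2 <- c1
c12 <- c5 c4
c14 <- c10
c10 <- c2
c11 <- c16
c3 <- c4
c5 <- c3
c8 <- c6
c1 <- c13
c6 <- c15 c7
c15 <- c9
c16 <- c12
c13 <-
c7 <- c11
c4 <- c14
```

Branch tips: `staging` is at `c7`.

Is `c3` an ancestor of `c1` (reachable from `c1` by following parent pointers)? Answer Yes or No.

No

Ancestors of c1: {c1, c13}.
c3 is not in that set, so it is not an ancestor of c1.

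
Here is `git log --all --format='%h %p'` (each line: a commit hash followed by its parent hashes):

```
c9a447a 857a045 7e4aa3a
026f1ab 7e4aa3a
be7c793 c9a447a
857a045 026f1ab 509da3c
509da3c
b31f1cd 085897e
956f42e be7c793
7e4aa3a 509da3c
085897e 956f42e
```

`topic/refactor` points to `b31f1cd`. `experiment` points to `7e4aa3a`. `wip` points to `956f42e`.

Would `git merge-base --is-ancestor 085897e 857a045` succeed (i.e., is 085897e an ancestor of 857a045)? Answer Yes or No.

No

Ancestors of 857a045: {026f1ab, 509da3c, 7e4aa3a, 857a045}.
085897e is not in that set, so it is not an ancestor of 857a045.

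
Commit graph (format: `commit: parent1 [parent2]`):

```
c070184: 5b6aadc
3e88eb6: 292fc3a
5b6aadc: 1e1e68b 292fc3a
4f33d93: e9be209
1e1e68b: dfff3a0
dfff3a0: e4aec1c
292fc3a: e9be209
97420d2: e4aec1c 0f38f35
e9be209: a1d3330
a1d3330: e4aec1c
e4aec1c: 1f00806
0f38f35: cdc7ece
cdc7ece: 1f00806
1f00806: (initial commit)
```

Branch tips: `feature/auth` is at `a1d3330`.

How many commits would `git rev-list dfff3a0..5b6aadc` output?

5

Reachable from 5b6aadc: {1e1e68b, 1f00806, 292fc3a, 5b6aadc, a1d3330, dfff3a0, e4aec1c, e9be209}.
Reachable from dfff3a0: {1f00806, dfff3a0, e4aec1c}.
In 5b6aadc's history but not dfff3a0's: {1e1e68b, 292fc3a, 5b6aadc, a1d3330, e9be209} — 5 commits.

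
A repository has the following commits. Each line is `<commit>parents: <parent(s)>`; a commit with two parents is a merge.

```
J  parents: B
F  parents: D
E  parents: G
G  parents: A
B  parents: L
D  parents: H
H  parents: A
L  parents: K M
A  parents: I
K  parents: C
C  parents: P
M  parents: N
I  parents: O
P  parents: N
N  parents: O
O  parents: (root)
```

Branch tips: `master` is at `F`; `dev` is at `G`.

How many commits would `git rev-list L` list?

Walking parent pointers from L: reachable set = {C, K, L, M, N, O, P}.
That is 7 commits.

7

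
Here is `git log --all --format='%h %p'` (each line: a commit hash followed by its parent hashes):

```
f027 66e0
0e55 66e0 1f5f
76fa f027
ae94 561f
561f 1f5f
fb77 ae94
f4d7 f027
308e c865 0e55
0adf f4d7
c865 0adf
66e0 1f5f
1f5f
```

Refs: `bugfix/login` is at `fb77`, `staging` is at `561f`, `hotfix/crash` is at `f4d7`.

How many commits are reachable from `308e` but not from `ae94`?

Reachable from 308e: {0adf, 0e55, 1f5f, 308e, 66e0, c865, f027, f4d7}.
Reachable from ae94: {1f5f, 561f, ae94}.
In 308e's history but not ae94's: {0adf, 0e55, 308e, 66e0, c865, f027, f4d7} — 7 commits.

7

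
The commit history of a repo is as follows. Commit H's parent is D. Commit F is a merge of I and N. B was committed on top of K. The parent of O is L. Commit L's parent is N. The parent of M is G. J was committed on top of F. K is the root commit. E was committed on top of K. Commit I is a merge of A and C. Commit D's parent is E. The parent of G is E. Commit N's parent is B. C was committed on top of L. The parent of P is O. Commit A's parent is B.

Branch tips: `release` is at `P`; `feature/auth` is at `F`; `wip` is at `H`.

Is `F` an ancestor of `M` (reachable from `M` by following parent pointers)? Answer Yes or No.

Ancestors of M: {E, G, K, M}.
F is not in that set, so it is not an ancestor of M.

No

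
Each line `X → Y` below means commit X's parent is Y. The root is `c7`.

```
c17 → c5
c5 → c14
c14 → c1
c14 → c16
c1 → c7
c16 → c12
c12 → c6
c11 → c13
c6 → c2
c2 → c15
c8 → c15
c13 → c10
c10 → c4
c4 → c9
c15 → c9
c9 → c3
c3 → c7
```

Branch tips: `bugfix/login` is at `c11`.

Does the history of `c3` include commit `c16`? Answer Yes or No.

Ancestors of c3: {c3, c7}.
c16 is not in that set, so it is not an ancestor of c3.

No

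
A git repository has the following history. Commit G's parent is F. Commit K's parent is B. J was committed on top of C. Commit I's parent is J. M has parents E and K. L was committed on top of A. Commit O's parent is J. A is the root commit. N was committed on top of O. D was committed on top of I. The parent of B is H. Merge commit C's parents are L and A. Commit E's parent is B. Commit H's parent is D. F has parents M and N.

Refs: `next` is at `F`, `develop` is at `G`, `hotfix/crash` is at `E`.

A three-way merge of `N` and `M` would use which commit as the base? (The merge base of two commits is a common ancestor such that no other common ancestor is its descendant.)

J

Ancestors of N: {A, C, J, L, N, O}.
Ancestors of M: {A, B, C, D, E, H, I, J, K, L, M}.
Common ancestors: {A, C, J, L}.
Among these, J is not an ancestor of any other common ancestor — it is the merge base.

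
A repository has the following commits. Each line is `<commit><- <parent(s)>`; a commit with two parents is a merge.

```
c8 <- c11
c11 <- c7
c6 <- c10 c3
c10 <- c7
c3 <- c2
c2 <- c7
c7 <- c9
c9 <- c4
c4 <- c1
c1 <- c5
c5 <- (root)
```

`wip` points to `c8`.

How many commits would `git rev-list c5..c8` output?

6

Reachable from c8: {c1, c11, c4, c5, c7, c8, c9}.
Reachable from c5: {c5}.
In c8's history but not c5's: {c1, c11, c4, c7, c8, c9} — 6 commits.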